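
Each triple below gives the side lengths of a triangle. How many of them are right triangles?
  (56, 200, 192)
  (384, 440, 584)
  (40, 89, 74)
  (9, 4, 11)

(56,200,192): 56²+192² = 40000 = 200² → right
(384,440,584): 384²+440² = 341056 = 584² → right
(40,89,74): 40²+74² = 7076 < 7921 = 89² → obtuse
(9,4,11): 4²+9² = 97 < 121 = 11² → obtuse
2 of the 4 are right.

2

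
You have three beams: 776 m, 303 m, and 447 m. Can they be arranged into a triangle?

The longest side is 776, but the other two sum to only 750.
750 < 776, so the triangle inequality fails.

No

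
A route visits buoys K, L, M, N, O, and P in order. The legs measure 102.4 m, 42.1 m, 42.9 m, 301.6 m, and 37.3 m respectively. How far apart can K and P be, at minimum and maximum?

The maximum is all hops collinear in one direction: 102.4 + 42.1 + 42.9 + 301.6 + 37.3 = 526.3.
The longest hop is 301.6; the others sum to 224.7. Folding the others back against it leaves at least 301.6 − 224.7 = 76.9.

76.9 ≤ KP ≤ 526.3 m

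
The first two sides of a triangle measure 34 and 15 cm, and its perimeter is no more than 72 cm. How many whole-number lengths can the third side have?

4

Triangle inequality: 19 < x < 49. Perimeter ≤ 72 gives x ≤ 72 − 34 − 15 = 23.
So 19 < x ≤ 23; integers 20 through 23: 4 values.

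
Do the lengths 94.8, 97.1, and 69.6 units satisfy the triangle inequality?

The longest side is 97.1, and the other two sum to 164.4.
Since 164.4 > 97.1, the triangle inequality holds.

Yes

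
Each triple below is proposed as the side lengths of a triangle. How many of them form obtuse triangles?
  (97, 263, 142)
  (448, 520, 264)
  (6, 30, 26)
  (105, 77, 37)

2

(97,263,142): 97+142 ≤ 263, not a triangle
(448,520,264): 264²+448² = 270400 = 520² → right
(6,30,26): 6²+26² = 712 < 900 = 30² → obtuse
(105,77,37): 37²+77² = 7298 < 11025 = 105² → obtuse
2 of the 4 are obtuse.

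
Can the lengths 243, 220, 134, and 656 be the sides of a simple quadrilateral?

For a quadrilateral, each side must be shorter than the sum of the others.
Here the longest side is 656, but the remaining 3 sides sum to only 597.

No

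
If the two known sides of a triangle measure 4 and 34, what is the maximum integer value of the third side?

37

The third side must be strictly less than 4 + 34 = 38.
The largest integer below 38 is 37.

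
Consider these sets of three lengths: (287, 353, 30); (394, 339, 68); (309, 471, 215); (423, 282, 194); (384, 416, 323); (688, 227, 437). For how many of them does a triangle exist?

(30,287,353): 30+287 ≤ 353 → not valid
(68,339,394): 68+339 > 394 → valid
(215,309,471): 215+309 > 471 → valid
(194,282,423): 194+282 > 423 → valid
(323,384,416): 323+384 > 416 → valid
(227,437,688): 227+437 ≤ 688 → not valid
4 of the 6 triples form a triangle.

4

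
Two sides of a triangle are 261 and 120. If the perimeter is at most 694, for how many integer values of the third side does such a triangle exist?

Triangle inequality: 141 < x < 381. Perimeter ≤ 694 gives x ≤ 694 − 261 − 120 = 313.
So 141 < x ≤ 313; integers 142 through 313: 172 values.

172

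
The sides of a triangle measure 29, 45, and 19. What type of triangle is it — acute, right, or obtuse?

Compare the square of the longest side to the sum of squares of the other two: 19² + 29² = 1202 < 2025 = 45².

obtuse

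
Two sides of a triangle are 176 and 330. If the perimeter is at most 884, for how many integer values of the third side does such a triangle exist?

224

Triangle inequality: 154 < x < 506. Perimeter ≤ 884 gives x ≤ 884 − 176 − 330 = 378.
So 154 < x ≤ 378; integers 155 through 378: 224 values.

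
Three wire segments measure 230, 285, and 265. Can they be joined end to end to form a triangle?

Yes

The longest side is 285, and the other two sum to 495.
Since 495 > 285, the triangle inequality holds.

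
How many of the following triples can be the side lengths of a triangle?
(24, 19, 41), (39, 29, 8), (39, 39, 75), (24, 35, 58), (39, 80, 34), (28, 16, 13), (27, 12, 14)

(19,24,41): 19+24 > 41 → valid
(8,29,39): 8+29 ≤ 39 → not valid
(39,39,75): 39+39 > 75 → valid
(24,35,58): 24+35 > 58 → valid
(34,39,80): 34+39 ≤ 80 → not valid
(13,16,28): 13+16 > 28 → valid
(12,14,27): 12+14 ≤ 27 → not valid
4 of the 7 triples form a triangle.

4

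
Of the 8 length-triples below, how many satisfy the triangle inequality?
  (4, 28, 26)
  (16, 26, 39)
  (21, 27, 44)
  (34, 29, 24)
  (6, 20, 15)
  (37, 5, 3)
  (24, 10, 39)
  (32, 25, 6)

(4,26,28): 4+26 > 28 → valid
(16,26,39): 16+26 > 39 → valid
(21,27,44): 21+27 > 44 → valid
(24,29,34): 24+29 > 34 → valid
(6,15,20): 6+15 > 20 → valid
(3,5,37): 3+5 ≤ 37 → not valid
(10,24,39): 10+24 ≤ 39 → not valid
(6,25,32): 6+25 ≤ 32 → not valid
5 of the 8 triples form a triangle.

5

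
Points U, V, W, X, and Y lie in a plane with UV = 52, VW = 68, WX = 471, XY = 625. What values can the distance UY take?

The maximum is all hops collinear in one direction: 52 + 68 + 471 + 625 = 1216.
The longest hop is 625; the others sum to 591. Folding the others back against it leaves at least 625 − 591 = 34.

34 ≤ UY ≤ 1216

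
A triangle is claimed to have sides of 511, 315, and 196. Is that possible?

No

The two shorter sides sum to 511, exactly equal to the longest side 511.
That gives only a degenerate (flat) triangle — the inequality must be strict.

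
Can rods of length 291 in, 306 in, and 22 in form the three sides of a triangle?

The longest side is 306, and the other two sum to 313.
Since 313 > 306, the triangle inequality holds.

Yes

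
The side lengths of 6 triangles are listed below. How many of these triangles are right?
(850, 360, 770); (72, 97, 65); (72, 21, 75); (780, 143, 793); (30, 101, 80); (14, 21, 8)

(850,360,770): 360²+770² = 722500 = 850² → right
(72,97,65): 65²+72² = 9409 = 97² → right
(72,21,75): 21²+72² = 5625 = 75² → right
(780,143,793): 143²+780² = 628849 = 793² → right
(30,101,80): 30²+80² = 7300 < 10201 = 101² → obtuse
(14,21,8): 8²+14² = 260 < 441 = 21² → obtuse
4 of the 6 are right.

4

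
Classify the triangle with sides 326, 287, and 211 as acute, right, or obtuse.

Compare the square of the longest side to the sum of squares of the other two: 211² + 287² = 126890 > 106276 = 326².

acute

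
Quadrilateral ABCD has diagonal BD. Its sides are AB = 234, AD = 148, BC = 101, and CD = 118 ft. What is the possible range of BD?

86 < BD < 219

From triangle ABD: |234 − 148| < BD < 234 + 148, i.e. 86 < BD < 382.
From triangle CBD: 17 < BD < 219.
Both must hold, so BD lies in the intersection.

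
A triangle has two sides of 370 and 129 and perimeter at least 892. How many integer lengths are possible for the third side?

106

Triangle inequality: 241 < x < 499. Perimeter ≥ 892 gives x ≥ 892 − 370 − 129 = 393.
So 393 ≤ x < 499; integers 393 through 498: 106 values.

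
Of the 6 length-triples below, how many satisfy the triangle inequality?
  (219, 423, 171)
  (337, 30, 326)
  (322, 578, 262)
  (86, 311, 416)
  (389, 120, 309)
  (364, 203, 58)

3

(171,219,423): 171+219 ≤ 423 → not valid
(30,326,337): 30+326 > 337 → valid
(262,322,578): 262+322 > 578 → valid
(86,311,416): 86+311 ≤ 416 → not valid
(120,309,389): 120+309 > 389 → valid
(58,203,364): 58+203 ≤ 364 → not valid
3 of the 6 triples form a triangle.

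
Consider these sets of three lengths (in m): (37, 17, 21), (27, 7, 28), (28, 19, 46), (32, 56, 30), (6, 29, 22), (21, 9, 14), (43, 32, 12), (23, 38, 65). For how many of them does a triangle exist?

6

(17,21,37): 17+21 > 37 → valid
(7,27,28): 7+27 > 28 → valid
(19,28,46): 19+28 > 46 → valid
(30,32,56): 30+32 > 56 → valid
(6,22,29): 6+22 ≤ 29 → not valid
(9,14,21): 9+14 > 21 → valid
(12,32,43): 12+32 > 43 → valid
(23,38,65): 23+38 ≤ 65 → not valid
6 of the 8 triples form a triangle.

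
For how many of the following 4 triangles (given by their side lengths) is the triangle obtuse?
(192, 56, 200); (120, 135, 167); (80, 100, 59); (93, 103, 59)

(192,56,200): 56²+192² = 40000 = 200² → right
(120,135,167): 120²+135² = 32625 > 27889 = 167² → acute
(80,100,59): 59²+80² = 9881 < 10000 = 100² → obtuse
(93,103,59): 59²+93² = 12130 > 10609 = 103² → acute
1 of the 4 is obtuse.

1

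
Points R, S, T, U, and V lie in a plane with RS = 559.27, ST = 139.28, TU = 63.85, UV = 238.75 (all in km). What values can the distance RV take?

The maximum is all hops collinear in one direction: 559.27 + 139.28 + 63.85 + 238.75 = 1001.15.
The longest hop is 559.27; the others sum to 441.88. Folding the others back against it leaves at least 559.27 − 441.88 = 117.39.

117.39 ≤ RV ≤ 1001.15 km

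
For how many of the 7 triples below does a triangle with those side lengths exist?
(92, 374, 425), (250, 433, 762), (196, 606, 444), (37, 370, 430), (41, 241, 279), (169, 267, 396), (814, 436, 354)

(92,374,425): 92+374 > 425 → valid
(250,433,762): 250+433 ≤ 762 → not valid
(196,444,606): 196+444 > 606 → valid
(37,370,430): 37+370 ≤ 430 → not valid
(41,241,279): 41+241 > 279 → valid
(169,267,396): 169+267 > 396 → valid
(354,436,814): 354+436 ≤ 814 → not valid
4 of the 7 triples form a triangle.

4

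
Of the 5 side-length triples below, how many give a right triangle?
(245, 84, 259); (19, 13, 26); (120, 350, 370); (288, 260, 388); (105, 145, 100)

(245,84,259): 84²+245² = 67081 = 259² → right
(19,13,26): 13²+19² = 530 < 676 = 26² → obtuse
(120,350,370): 120²+350² = 136900 = 370² → right
(288,260,388): 260²+288² = 150544 = 388² → right
(105,145,100): 100²+105² = 21025 = 145² → right
4 of the 5 are right.

4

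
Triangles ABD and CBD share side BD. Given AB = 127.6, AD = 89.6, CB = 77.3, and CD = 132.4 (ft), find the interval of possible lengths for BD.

55.1 < BD < 209.7

From triangle ABD: |127.6 − 89.6| < BD < 127.6 + 89.6, i.e. 38.0 < BD < 217.2.
From triangle CBD: 55.1 < BD < 209.7.
Both must hold, so BD lies in the intersection.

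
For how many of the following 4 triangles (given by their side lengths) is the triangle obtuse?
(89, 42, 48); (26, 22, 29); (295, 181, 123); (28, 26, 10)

3

(89,42,48): 42²+48² = 4068 < 7921 = 89² → obtuse
(26,22,29): 22²+26² = 1160 > 841 = 29² → acute
(295,181,123): 123²+181² = 47890 < 87025 = 295² → obtuse
(28,26,10): 10²+26² = 776 < 784 = 28² → obtuse
3 of the 4 are obtuse.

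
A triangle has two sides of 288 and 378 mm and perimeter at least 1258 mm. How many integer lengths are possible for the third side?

74

Triangle inequality: 90 < x < 666. Perimeter ≥ 1258 gives x ≥ 1258 − 288 − 378 = 592.
So 592 ≤ x < 666; integers 592 through 665: 74 values.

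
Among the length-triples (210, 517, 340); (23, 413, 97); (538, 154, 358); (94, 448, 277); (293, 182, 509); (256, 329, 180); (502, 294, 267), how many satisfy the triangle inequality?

(210,340,517): 210+340 > 517 → valid
(23,97,413): 23+97 ≤ 413 → not valid
(154,358,538): 154+358 ≤ 538 → not valid
(94,277,448): 94+277 ≤ 448 → not valid
(182,293,509): 182+293 ≤ 509 → not valid
(180,256,329): 180+256 > 329 → valid
(267,294,502): 267+294 > 502 → valid
3 of the 7 triples form a triangle.

3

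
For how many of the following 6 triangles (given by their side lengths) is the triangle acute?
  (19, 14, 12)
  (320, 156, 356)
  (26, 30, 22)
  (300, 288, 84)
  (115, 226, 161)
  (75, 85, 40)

(19,14,12): 12²+14² = 340 < 361 = 19² → obtuse
(320,156,356): 156²+320² = 126736 = 356² → right
(26,30,22): 22²+26² = 1160 > 900 = 30² → acute
(300,288,84): 84²+288² = 90000 = 300² → right
(115,226,161): 115²+161² = 39146 < 51076 = 226² → obtuse
(75,85,40): 40²+75² = 7225 = 85² → right
1 of the 6 is acute.

1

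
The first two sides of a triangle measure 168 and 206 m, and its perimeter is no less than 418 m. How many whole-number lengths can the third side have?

330

Triangle inequality: 38 < x < 374. Perimeter ≥ 418 gives x ≥ 418 − 168 − 206 = 44.
So 44 ≤ x < 374; integers 44 through 373: 330 values.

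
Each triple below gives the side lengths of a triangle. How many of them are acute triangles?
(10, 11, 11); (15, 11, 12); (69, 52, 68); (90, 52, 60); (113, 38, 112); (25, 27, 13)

5

(10,11,11): 10²+11² = 221 > 121 = 11² → acute
(15,11,12): 11²+12² = 265 > 225 = 15² → acute
(69,52,68): 52²+68² = 7328 > 4761 = 69² → acute
(90,52,60): 52²+60² = 6304 < 8100 = 90² → obtuse
(113,38,112): 38²+112² = 13988 > 12769 = 113² → acute
(25,27,13): 13²+25² = 794 > 729 = 27² → acute
5 of the 6 are acute.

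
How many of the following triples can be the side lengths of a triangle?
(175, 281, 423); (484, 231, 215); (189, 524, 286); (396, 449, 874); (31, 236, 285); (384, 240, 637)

1

(175,281,423): 175+281 > 423 → valid
(215,231,484): 215+231 ≤ 484 → not valid
(189,286,524): 189+286 ≤ 524 → not valid
(396,449,874): 396+449 ≤ 874 → not valid
(31,236,285): 31+236 ≤ 285 → not valid
(240,384,637): 240+384 ≤ 637 → not valid
1 of the 6 triples forms a triangle.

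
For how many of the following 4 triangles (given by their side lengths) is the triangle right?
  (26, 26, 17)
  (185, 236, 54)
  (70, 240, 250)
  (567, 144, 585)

2

(26,26,17): 17²+26² = 965 > 676 = 26² → acute
(185,236,54): 54²+185² = 37141 < 55696 = 236² → obtuse
(70,240,250): 70²+240² = 62500 = 250² → right
(567,144,585): 144²+567² = 342225 = 585² → right
2 of the 4 are right.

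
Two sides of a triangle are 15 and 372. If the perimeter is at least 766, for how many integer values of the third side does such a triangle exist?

8

Triangle inequality: 357 < x < 387. Perimeter ≥ 766 gives x ≥ 766 − 15 − 372 = 379.
So 379 ≤ x < 387; integers 379 through 386: 8 values.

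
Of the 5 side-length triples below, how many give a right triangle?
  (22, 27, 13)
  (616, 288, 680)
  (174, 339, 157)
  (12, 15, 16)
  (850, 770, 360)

2

(22,27,13): 13²+22² = 653 < 729 = 27² → obtuse
(616,288,680): 288²+616² = 462400 = 680² → right
(174,339,157): 157+174 ≤ 339, not a triangle
(12,15,16): 12²+15² = 369 > 256 = 16² → acute
(850,770,360): 360²+770² = 722500 = 850² → right
2 of the 5 are right.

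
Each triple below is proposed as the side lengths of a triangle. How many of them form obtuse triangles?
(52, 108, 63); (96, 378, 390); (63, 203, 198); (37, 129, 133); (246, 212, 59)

(52,108,63): 52²+63² = 6673 < 11664 = 108² → obtuse
(96,378,390): 96²+378² = 152100 = 390² → right
(63,203,198): 63²+198² = 43173 > 41209 = 203² → acute
(37,129,133): 37²+129² = 18010 > 17689 = 133² → acute
(246,212,59): 59²+212² = 48425 < 60516 = 246² → obtuse
2 of the 5 are obtuse.

2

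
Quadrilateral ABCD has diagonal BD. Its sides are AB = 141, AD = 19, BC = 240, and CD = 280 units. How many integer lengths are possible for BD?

From triangle ABD: 122 < BD < 160.
From triangle CBD: 40 < BD < 520.
Intersection: 122 < BD < 160, so integers 123 through 159: 37 values.

37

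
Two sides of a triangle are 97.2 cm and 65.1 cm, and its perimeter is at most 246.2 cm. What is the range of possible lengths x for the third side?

Triangle inequality alone gives 32.1 < x < 162.3.
The perimeter condition gives x ≤ 246.2 − 97.2 − 65.1 = 83.9.
Intersecting the two: 32.1 < x ≤ 83.9.

32.1 < x ≤ 83.9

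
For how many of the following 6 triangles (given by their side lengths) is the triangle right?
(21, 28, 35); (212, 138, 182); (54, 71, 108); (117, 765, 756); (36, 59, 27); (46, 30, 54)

2

(21,28,35): 21²+28² = 1225 = 35² → right
(212,138,182): 138²+182² = 52168 > 44944 = 212² → acute
(54,71,108): 54²+71² = 7957 < 11664 = 108² → obtuse
(117,765,756): 117²+756² = 585225 = 765² → right
(36,59,27): 27²+36² = 2025 < 3481 = 59² → obtuse
(46,30,54): 30²+46² = 3016 > 2916 = 54² → acute
2 of the 6 are right.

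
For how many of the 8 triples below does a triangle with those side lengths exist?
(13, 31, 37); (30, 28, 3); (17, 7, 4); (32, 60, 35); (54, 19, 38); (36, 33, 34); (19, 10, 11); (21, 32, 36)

(13,31,37): 13+31 > 37 → valid
(3,28,30): 3+28 > 30 → valid
(4,7,17): 4+7 ≤ 17 → not valid
(32,35,60): 32+35 > 60 → valid
(19,38,54): 19+38 > 54 → valid
(33,34,36): 33+34 > 36 → valid
(10,11,19): 10+11 > 19 → valid
(21,32,36): 21+32 > 36 → valid
7 of the 8 triples form a triangle.

7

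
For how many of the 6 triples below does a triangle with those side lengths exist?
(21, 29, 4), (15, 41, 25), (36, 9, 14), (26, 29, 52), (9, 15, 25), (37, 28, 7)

1

(4,21,29): 4+21 ≤ 29 → not valid
(15,25,41): 15+25 ≤ 41 → not valid
(9,14,36): 9+14 ≤ 36 → not valid
(26,29,52): 26+29 > 52 → valid
(9,15,25): 9+15 ≤ 25 → not valid
(7,28,37): 7+28 ≤ 37 → not valid
1 of the 6 triples forms a triangle.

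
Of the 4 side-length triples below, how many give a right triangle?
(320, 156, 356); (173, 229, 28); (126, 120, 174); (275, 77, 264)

(320,156,356): 156²+320² = 126736 = 356² → right
(173,229,28): 28+173 ≤ 229, not a triangle
(126,120,174): 120²+126² = 30276 = 174² → right
(275,77,264): 77²+264² = 75625 = 275² → right
3 of the 4 are right.

3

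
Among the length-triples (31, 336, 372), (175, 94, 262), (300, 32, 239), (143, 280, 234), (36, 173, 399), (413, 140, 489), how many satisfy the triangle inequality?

3

(31,336,372): 31+336 ≤ 372 → not valid
(94,175,262): 94+175 > 262 → valid
(32,239,300): 32+239 ≤ 300 → not valid
(143,234,280): 143+234 > 280 → valid
(36,173,399): 36+173 ≤ 399 → not valid
(140,413,489): 140+413 > 489 → valid
3 of the 6 triples form a triangle.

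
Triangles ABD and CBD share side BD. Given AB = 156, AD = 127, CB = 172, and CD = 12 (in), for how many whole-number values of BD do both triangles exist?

23

From triangle ABD: 29 < BD < 283.
From triangle CBD: 160 < BD < 184.
Intersection: 160 < BD < 184, so integers 161 through 183: 23 values.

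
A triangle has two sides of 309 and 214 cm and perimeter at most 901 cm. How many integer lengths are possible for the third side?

Triangle inequality: 95 < x < 523. Perimeter ≤ 901 gives x ≤ 901 − 309 − 214 = 378.
So 95 < x ≤ 378; integers 96 through 378: 283 values.

283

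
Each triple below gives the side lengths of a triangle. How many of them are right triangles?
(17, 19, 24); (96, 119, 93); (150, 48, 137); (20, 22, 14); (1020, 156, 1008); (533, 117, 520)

2

(17,19,24): 17²+19² = 650 > 576 = 24² → acute
(96,119,93): 93²+96² = 17865 > 14161 = 119² → acute
(150,48,137): 48²+137² = 21073 < 22500 = 150² → obtuse
(20,22,14): 14²+20² = 596 > 484 = 22² → acute
(1020,156,1008): 156²+1008² = 1040400 = 1020² → right
(533,117,520): 117²+520² = 284089 = 533² → right
2 of the 6 are right.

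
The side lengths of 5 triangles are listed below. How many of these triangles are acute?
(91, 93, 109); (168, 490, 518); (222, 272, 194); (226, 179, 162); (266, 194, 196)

4

(91,93,109): 91²+93² = 16930 > 11881 = 109² → acute
(168,490,518): 168²+490² = 268324 = 518² → right
(222,272,194): 194²+222² = 86920 > 73984 = 272² → acute
(226,179,162): 162²+179² = 58285 > 51076 = 226² → acute
(266,194,196): 194²+196² = 76052 > 70756 = 266² → acute
4 of the 5 are acute.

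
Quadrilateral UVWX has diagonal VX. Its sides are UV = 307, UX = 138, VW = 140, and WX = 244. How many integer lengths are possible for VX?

From triangle UVX: 169 < VX < 445.
From triangle WVX: 104 < VX < 384.
Intersection: 169 < VX < 384, so integers 170 through 383: 214 values.

214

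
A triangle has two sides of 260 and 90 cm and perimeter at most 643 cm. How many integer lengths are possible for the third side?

Triangle inequality: 170 < x < 350. Perimeter ≤ 643 gives x ≤ 643 − 260 − 90 = 293.
So 170 < x ≤ 293; integers 171 through 293: 123 values.

123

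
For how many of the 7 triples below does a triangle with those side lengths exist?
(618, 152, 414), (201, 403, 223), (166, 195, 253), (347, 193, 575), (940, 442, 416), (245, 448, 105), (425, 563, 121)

2

(152,414,618): 152+414 ≤ 618 → not valid
(201,223,403): 201+223 > 403 → valid
(166,195,253): 166+195 > 253 → valid
(193,347,575): 193+347 ≤ 575 → not valid
(416,442,940): 416+442 ≤ 940 → not valid
(105,245,448): 105+245 ≤ 448 → not valid
(121,425,563): 121+425 ≤ 563 → not valid
2 of the 7 triples form a triangle.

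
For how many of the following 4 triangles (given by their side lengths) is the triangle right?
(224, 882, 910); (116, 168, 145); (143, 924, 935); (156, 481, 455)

(224,882,910): 224²+882² = 828100 = 910² → right
(116,168,145): 116²+145² = 34481 > 28224 = 168² → acute
(143,924,935): 143²+924² = 874225 = 935² → right
(156,481,455): 156²+455² = 231361 = 481² → right
3 of the 4 are right.

3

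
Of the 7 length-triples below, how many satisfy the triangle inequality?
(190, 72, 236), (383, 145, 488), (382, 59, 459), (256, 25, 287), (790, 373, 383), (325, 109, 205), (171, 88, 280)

(72,190,236): 72+190 > 236 → valid
(145,383,488): 145+383 > 488 → valid
(59,382,459): 59+382 ≤ 459 → not valid
(25,256,287): 25+256 ≤ 287 → not valid
(373,383,790): 373+383 ≤ 790 → not valid
(109,205,325): 109+205 ≤ 325 → not valid
(88,171,280): 88+171 ≤ 280 → not valid
2 of the 7 triples form a triangle.

2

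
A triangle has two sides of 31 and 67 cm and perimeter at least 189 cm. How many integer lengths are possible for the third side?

Triangle inequality: 36 < x < 98. Perimeter ≥ 189 gives x ≥ 189 − 31 − 67 = 91.
So 91 ≤ x < 98; integers 91 through 97: 7 values.

7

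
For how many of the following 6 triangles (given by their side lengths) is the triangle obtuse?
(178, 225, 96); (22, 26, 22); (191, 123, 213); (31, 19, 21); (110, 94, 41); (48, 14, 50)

(178,225,96): 96²+178² = 40900 < 50625 = 225² → obtuse
(22,26,22): 22²+22² = 968 > 676 = 26² → acute
(191,123,213): 123²+191² = 51610 > 45369 = 213² → acute
(31,19,21): 19²+21² = 802 < 961 = 31² → obtuse
(110,94,41): 41²+94² = 10517 < 12100 = 110² → obtuse
(48,14,50): 14²+48² = 2500 = 50² → right
3 of the 6 are obtuse.

3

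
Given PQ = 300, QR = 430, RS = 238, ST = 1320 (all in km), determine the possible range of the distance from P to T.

352 ≤ PT ≤ 2288 km

The maximum is all hops collinear in one direction: 300 + 430 + 238 + 1320 = 2288.
The longest hop is 1320; the others sum to 968. Folding the others back against it leaves at least 1320 − 968 = 352.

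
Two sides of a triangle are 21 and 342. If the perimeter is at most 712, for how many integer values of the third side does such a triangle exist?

Triangle inequality: 321 < x < 363. Perimeter ≤ 712 gives x ≤ 712 − 21 − 342 = 349.
So 321 < x ≤ 349; integers 322 through 349: 28 values.

28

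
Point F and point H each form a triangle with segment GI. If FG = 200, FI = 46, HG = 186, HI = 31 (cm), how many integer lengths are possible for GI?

From triangle FGI: 154 < GI < 246.
From triangle HGI: 155 < GI < 217.
Intersection: 155 < GI < 217, so integers 156 through 216: 61 values.

61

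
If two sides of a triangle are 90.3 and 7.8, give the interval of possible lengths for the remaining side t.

By the triangle inequality, t must be less than 90.3 + 7.8 = 98.1 and greater than |90.3 − 7.8| = 82.5.

82.5 < t < 98.1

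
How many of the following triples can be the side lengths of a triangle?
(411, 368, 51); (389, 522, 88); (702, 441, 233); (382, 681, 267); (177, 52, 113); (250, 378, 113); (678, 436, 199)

(51,368,411): 51+368 > 411 → valid
(88,389,522): 88+389 ≤ 522 → not valid
(233,441,702): 233+441 ≤ 702 → not valid
(267,382,681): 267+382 ≤ 681 → not valid
(52,113,177): 52+113 ≤ 177 → not valid
(113,250,378): 113+250 ≤ 378 → not valid
(199,436,678): 199+436 ≤ 678 → not valid
1 of the 7 triples forms a triangle.

1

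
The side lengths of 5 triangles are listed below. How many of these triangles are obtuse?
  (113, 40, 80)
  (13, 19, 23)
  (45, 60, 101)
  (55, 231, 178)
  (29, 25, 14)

4

(113,40,80): 40²+80² = 8000 < 12769 = 113² → obtuse
(13,19,23): 13²+19² = 530 > 529 = 23² → acute
(45,60,101): 45²+60² = 5625 < 10201 = 101² → obtuse
(55,231,178): 55²+178² = 34709 < 53361 = 231² → obtuse
(29,25,14): 14²+25² = 821 < 841 = 29² → obtuse
4 of the 5 are obtuse.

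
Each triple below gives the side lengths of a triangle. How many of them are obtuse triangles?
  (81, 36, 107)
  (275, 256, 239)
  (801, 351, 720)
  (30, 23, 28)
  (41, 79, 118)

2

(81,36,107): 36²+81² = 7857 < 11449 = 107² → obtuse
(275,256,239): 239²+256² = 122657 > 75625 = 275² → acute
(801,351,720): 351²+720² = 641601 = 801² → right
(30,23,28): 23²+28² = 1313 > 900 = 30² → acute
(41,79,118): 41²+79² = 7922 < 13924 = 118² → obtuse
2 of the 5 are obtuse.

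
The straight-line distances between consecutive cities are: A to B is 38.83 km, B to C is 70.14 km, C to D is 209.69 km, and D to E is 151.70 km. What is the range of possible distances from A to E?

The maximum is all hops collinear in one direction: 38.83 + 70.14 + 209.69 + 151.70 = 470.36.
The longest hop is 209.69; the others sum to 260.67. Since 209.69 ≤ 260.67, the path can fold back on itself completely, so the minimum distance is 0.

0 ≤ AE ≤ 470.36 km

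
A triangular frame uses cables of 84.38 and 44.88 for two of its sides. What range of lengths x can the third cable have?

By the triangle inequality, x must be less than 84.38 + 44.88 = 129.26 and greater than |84.38 − 44.88| = 39.50.

39.50 < x < 129.26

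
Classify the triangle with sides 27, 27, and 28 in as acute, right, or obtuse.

acute

Compare the square of the longest side to the sum of squares of the other two: 27² + 27² = 1458 > 784 = 28².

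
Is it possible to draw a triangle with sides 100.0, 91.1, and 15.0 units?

The longest side is 100.0, and the other two sum to 106.1.
Since 106.1 > 100.0, the triangle inequality holds.

Yes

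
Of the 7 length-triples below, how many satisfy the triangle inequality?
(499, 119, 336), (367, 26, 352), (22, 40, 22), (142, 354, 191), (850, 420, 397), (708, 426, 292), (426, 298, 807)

3

(119,336,499): 119+336 ≤ 499 → not valid
(26,352,367): 26+352 > 367 → valid
(22,22,40): 22+22 > 40 → valid
(142,191,354): 142+191 ≤ 354 → not valid
(397,420,850): 397+420 ≤ 850 → not valid
(292,426,708): 292+426 > 708 → valid
(298,426,807): 298+426 ≤ 807 → not valid
3 of the 7 triples form a triangle.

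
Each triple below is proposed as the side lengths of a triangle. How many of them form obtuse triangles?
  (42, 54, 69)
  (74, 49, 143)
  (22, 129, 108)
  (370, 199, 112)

2

(42,54,69): 42²+54² = 4680 < 4761 = 69² → obtuse
(74,49,143): 49+74 ≤ 143, not a triangle
(22,129,108): 22²+108² = 12148 < 16641 = 129² → obtuse
(370,199,112): 112+199 ≤ 370, not a triangle
2 of the 4 are obtuse.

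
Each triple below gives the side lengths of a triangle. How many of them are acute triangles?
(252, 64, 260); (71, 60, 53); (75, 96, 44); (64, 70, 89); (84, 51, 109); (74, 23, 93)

(252,64,260): 64²+252² = 67600 = 260² → right
(71,60,53): 53²+60² = 6409 > 5041 = 71² → acute
(75,96,44): 44²+75² = 7561 < 9216 = 96² → obtuse
(64,70,89): 64²+70² = 8996 > 7921 = 89² → acute
(84,51,109): 51²+84² = 9657 < 11881 = 109² → obtuse
(74,23,93): 23²+74² = 6005 < 8649 = 93² → obtuse
2 of the 6 are acute.

2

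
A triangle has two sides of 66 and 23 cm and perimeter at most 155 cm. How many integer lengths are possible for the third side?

23

Triangle inequality: 43 < x < 89. Perimeter ≤ 155 gives x ≤ 155 − 66 − 23 = 66.
So 43 < x ≤ 66; integers 44 through 66: 23 values.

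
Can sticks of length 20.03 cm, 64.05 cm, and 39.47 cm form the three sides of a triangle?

No

The longest side is 64.05, but the other two sum to only 59.50.
59.50 < 64.05, so the triangle inequality fails.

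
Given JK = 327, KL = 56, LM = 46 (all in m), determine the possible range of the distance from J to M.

225 ≤ JM ≤ 429 m

The maximum is all hops collinear in one direction: 327 + 56 + 46 = 429.
The longest hop is 327; the others sum to 102. Folding the others back against it leaves at least 327 − 102 = 225.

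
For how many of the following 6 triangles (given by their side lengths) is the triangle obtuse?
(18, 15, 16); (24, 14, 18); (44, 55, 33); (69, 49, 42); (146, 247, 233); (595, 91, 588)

2

(18,15,16): 15²+16² = 481 > 324 = 18² → acute
(24,14,18): 14²+18² = 520 < 576 = 24² → obtuse
(44,55,33): 33²+44² = 3025 = 55² → right
(69,49,42): 42²+49² = 4165 < 4761 = 69² → obtuse
(146,247,233): 146²+233² = 75605 > 61009 = 247² → acute
(595,91,588): 91²+588² = 354025 = 595² → right
2 of the 6 are obtuse.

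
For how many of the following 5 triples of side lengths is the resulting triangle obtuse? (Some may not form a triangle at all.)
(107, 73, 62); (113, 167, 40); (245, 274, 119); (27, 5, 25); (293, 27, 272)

4

(107,73,62): 62²+73² = 9173 < 11449 = 107² → obtuse
(113,167,40): 40+113 ≤ 167, not a triangle
(245,274,119): 119²+245² = 74186 < 75076 = 274² → obtuse
(27,5,25): 5²+25² = 650 < 729 = 27² → obtuse
(293,27,272): 27²+272² = 74713 < 85849 = 293² → obtuse
4 of the 5 are obtuse.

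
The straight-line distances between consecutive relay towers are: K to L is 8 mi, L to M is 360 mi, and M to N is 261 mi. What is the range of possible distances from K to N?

91 ≤ KN ≤ 629 mi

The maximum is all hops collinear in one direction: 8 + 360 + 261 = 629.
The longest hop is 360; the others sum to 269. Folding the others back against it leaves at least 360 − 269 = 91.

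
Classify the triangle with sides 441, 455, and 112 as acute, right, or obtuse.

right

Compare the square of the longest side to the sum of squares of the other two: 112² + 441² = 207025 = 455².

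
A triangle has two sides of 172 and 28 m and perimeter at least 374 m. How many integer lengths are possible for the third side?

26

Triangle inequality: 144 < x < 200. Perimeter ≥ 374 gives x ≥ 374 − 172 − 28 = 174.
So 174 ≤ x < 200; integers 174 through 199: 26 values.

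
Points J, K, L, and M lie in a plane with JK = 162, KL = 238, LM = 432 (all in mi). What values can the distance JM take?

The maximum is all hops collinear in one direction: 162 + 238 + 432 = 832.
The longest hop is 432; the others sum to 400. Folding the others back against it leaves at least 432 − 400 = 32.

32 ≤ JM ≤ 832 mi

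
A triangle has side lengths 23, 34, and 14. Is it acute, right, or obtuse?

Compare the square of the longest side to the sum of squares of the other two: 14² + 23² = 725 < 1156 = 34².

obtuse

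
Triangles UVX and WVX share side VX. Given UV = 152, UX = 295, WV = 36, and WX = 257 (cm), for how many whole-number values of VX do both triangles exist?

71

From triangle UVX: 143 < VX < 447.
From triangle WVX: 221 < VX < 293.
Intersection: 221 < VX < 293, so integers 222 through 292: 71 values.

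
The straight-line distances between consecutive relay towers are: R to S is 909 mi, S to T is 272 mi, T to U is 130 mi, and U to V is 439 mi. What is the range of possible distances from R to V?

68 ≤ RV ≤ 1750 mi

The maximum is all hops collinear in one direction: 909 + 272 + 130 + 439 = 1750.
The longest hop is 909; the others sum to 841. Folding the others back against it leaves at least 909 − 841 = 68.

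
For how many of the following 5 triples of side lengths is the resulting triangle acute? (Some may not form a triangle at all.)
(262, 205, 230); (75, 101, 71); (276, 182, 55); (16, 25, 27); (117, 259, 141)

(262,205,230): 205²+230² = 94925 > 68644 = 262² → acute
(75,101,71): 71²+75² = 10666 > 10201 = 101² → acute
(276,182,55): 55+182 ≤ 276, not a triangle
(16,25,27): 16²+25² = 881 > 729 = 27² → acute
(117,259,141): 117+141 ≤ 259, not a triangle
3 of the 5 are acute.

3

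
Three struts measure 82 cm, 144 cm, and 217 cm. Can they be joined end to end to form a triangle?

Yes

The longest side is 217, and the other two sum to 226.
Since 226 > 217, the triangle inequality holds.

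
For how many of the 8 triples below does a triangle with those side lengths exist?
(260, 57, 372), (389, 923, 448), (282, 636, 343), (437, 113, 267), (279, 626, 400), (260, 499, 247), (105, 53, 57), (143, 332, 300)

(57,260,372): 57+260 ≤ 372 → not valid
(389,448,923): 389+448 ≤ 923 → not valid
(282,343,636): 282+343 ≤ 636 → not valid
(113,267,437): 113+267 ≤ 437 → not valid
(279,400,626): 279+400 > 626 → valid
(247,260,499): 247+260 > 499 → valid
(53,57,105): 53+57 > 105 → valid
(143,300,332): 143+300 > 332 → valid
4 of the 8 triples form a triangle.

4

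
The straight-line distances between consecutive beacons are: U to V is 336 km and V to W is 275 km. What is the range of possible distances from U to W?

By the triangle inequality, |336 − 275| ≤ UW ≤ 336 + 275.

61 ≤ UW ≤ 611 km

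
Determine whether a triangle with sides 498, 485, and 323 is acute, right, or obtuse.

acute

Compare the square of the longest side to the sum of squares of the other two: 323² + 485² = 339554 > 248004 = 498².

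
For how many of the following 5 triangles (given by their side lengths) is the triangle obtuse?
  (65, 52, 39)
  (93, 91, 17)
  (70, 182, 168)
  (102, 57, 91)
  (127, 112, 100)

(65,52,39): 39²+52² = 4225 = 65² → right
(93,91,17): 17²+91² = 8570 < 8649 = 93² → obtuse
(70,182,168): 70²+168² = 33124 = 182² → right
(102,57,91): 57²+91² = 11530 > 10404 = 102² → acute
(127,112,100): 100²+112² = 22544 > 16129 = 127² → acute
1 of the 5 is obtuse.

1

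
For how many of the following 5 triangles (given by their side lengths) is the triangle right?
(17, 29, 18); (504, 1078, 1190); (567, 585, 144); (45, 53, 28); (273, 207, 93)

(17,29,18): 17²+18² = 613 < 841 = 29² → obtuse
(504,1078,1190): 504²+1078² = 1416100 = 1190² → right
(567,585,144): 144²+567² = 342225 = 585² → right
(45,53,28): 28²+45² = 2809 = 53² → right
(273,207,93): 93²+207² = 51498 < 74529 = 273² → obtuse
3 of the 5 are right.

3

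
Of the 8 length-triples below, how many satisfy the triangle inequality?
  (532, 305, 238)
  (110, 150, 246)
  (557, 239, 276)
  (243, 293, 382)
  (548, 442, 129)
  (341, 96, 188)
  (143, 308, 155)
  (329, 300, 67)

5

(238,305,532): 238+305 > 532 → valid
(110,150,246): 110+150 > 246 → valid
(239,276,557): 239+276 ≤ 557 → not valid
(243,293,382): 243+293 > 382 → valid
(129,442,548): 129+442 > 548 → valid
(96,188,341): 96+188 ≤ 341 → not valid
(143,155,308): 143+155 ≤ 308 → not valid
(67,300,329): 67+300 > 329 → valid
5 of the 8 triples form a triangle.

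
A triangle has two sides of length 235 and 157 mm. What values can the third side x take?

78 < x < 392 (mm)

By the triangle inequality, x must be less than 235 + 157 = 392 and greater than |235 − 157| = 78.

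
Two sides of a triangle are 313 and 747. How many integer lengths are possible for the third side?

625

The third side lies in the open interval (434, 1060).
Integers from 435 to 1059 inclusive: 1059 − 435 + 1 = 625.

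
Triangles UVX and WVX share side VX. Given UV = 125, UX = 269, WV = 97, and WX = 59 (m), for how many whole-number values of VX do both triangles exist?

From triangle UVX: 144 < VX < 394.
From triangle WVX: 38 < VX < 156.
Intersection: 144 < VX < 156, so integers 145 through 155: 11 values.

11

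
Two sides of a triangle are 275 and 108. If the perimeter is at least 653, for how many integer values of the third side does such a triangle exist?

Triangle inequality: 167 < x < 383. Perimeter ≥ 653 gives x ≥ 653 − 275 − 108 = 270.
So 270 ≤ x < 383; integers 270 through 382: 113 values.

113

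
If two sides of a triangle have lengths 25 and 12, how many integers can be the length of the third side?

23

The third side lies in the open interval (13, 37).
Integers from 14 to 36 inclusive: 36 − 14 + 1 = 23.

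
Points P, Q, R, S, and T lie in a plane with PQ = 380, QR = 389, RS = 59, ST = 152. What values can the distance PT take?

The maximum is all hops collinear in one direction: 380 + 389 + 59 + 152 = 980.
The longest hop is 389; the others sum to 591. Since 389 ≤ 591, the path can fold back on itself completely, so the minimum distance is 0.

0 ≤ PT ≤ 980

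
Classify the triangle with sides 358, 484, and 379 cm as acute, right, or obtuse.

Compare the square of the longest side to the sum of squares of the other two: 358² + 379² = 271805 > 234256 = 484².

acute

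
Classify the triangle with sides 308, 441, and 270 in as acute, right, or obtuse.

Compare the square of the longest side to the sum of squares of the other two: 270² + 308² = 167764 < 194481 = 441².

obtuse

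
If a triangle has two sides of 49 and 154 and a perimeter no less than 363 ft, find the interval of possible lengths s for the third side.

160 ≤ s < 203

Triangle inequality alone gives 105 < s < 203.
The perimeter condition gives s ≥ 363 − 49 − 154 = 160.
Intersecting the two: 160 ≤ s < 203.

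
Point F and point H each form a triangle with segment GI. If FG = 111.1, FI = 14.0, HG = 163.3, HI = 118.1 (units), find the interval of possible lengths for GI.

97.1 < GI < 125.1

From triangle FGI: |111.1 − 14.0| < GI < 111.1 + 14.0, i.e. 97.1 < GI < 125.1.
From triangle HGI: 45.2 < GI < 281.4.
Both must hold, so GI lies in the intersection.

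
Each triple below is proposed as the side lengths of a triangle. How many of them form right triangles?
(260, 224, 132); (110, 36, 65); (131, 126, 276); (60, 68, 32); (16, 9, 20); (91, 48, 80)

2

(260,224,132): 132²+224² = 67600 = 260² → right
(110,36,65): 36+65 ≤ 110, not a triangle
(131,126,276): 126+131 ≤ 276, not a triangle
(60,68,32): 32²+60² = 4624 = 68² → right
(16,9,20): 9²+16² = 337 < 400 = 20² → obtuse
(91,48,80): 48²+80² = 8704 > 8281 = 91² → acute
2 of the 6 are right.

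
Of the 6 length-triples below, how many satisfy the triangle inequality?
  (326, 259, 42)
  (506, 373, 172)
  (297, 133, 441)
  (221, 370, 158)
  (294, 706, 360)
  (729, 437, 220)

2

(42,259,326): 42+259 ≤ 326 → not valid
(172,373,506): 172+373 > 506 → valid
(133,297,441): 133+297 ≤ 441 → not valid
(158,221,370): 158+221 > 370 → valid
(294,360,706): 294+360 ≤ 706 → not valid
(220,437,729): 220+437 ≤ 729 → not valid
2 of the 6 triples form a triangle.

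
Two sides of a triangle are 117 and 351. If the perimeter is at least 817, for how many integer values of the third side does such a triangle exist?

Triangle inequality: 234 < x < 468. Perimeter ≥ 817 gives x ≥ 817 − 117 − 351 = 349.
So 349 ≤ x < 468; integers 349 through 467: 119 values.

119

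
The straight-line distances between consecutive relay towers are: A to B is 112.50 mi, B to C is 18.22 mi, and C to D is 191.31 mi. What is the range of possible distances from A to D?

60.59 ≤ AD ≤ 322.03 mi

The maximum is all hops collinear in one direction: 112.50 + 18.22 + 191.31 = 322.03.
The longest hop is 191.31; the others sum to 130.72. Folding the others back against it leaves at least 191.31 − 130.72 = 60.59.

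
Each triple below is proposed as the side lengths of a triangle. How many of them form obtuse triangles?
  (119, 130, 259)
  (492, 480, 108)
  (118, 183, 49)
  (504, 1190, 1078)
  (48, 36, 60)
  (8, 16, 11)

1

(119,130,259): 119+130 ≤ 259, not a triangle
(492,480,108): 108²+480² = 242064 = 492² → right
(118,183,49): 49+118 ≤ 183, not a triangle
(504,1190,1078): 504²+1078² = 1416100 = 1190² → right
(48,36,60): 36²+48² = 3600 = 60² → right
(8,16,11): 8²+11² = 185 < 256 = 16² → obtuse
1 of the 6 is obtuse.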